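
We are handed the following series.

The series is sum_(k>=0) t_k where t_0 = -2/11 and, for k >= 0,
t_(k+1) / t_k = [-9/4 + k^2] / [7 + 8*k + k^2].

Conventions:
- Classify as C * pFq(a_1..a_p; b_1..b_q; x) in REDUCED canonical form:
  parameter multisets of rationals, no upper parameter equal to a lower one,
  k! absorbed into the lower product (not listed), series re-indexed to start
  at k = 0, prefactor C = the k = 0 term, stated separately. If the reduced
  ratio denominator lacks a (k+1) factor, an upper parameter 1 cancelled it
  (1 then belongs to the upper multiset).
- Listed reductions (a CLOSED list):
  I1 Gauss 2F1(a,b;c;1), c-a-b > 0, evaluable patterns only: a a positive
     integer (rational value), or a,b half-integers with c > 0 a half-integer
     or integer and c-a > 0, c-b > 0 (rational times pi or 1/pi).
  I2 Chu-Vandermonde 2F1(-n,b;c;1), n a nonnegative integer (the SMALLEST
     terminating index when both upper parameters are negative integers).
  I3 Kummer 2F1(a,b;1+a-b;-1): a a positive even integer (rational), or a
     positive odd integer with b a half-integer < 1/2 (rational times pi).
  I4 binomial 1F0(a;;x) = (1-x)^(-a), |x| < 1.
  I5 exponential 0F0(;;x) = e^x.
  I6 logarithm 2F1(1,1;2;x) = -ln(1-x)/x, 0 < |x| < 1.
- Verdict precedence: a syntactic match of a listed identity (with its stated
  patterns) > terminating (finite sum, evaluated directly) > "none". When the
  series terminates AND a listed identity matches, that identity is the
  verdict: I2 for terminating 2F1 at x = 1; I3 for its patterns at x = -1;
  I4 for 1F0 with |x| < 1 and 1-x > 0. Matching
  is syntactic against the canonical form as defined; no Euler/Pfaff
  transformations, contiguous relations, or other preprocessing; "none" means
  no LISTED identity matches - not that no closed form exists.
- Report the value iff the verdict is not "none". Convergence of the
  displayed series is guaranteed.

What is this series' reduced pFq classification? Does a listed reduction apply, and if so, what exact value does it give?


x = 1 here; the reduced form reads 2F1, upper {-3/2, 3/2}, lower {7}, C = -2/11. Verdict (x = 1): Gauss (I1, half-integer pattern) applies (x = 1; upper {-3/2, 3/2} half-integers, c = 7 in the evaluable pattern). Value: (-4194304/10405395) / pi.

The tell: x = 1 and factor the ratio over Q (C = -2/11): negated roots = parameters.
Step ratio: r(k) = 1 * (k-3/2) (k+3/2) / [(k+7) (k+1)] - poly over poly, x = 1 from leading terms; C = -2/11 at k = 0.


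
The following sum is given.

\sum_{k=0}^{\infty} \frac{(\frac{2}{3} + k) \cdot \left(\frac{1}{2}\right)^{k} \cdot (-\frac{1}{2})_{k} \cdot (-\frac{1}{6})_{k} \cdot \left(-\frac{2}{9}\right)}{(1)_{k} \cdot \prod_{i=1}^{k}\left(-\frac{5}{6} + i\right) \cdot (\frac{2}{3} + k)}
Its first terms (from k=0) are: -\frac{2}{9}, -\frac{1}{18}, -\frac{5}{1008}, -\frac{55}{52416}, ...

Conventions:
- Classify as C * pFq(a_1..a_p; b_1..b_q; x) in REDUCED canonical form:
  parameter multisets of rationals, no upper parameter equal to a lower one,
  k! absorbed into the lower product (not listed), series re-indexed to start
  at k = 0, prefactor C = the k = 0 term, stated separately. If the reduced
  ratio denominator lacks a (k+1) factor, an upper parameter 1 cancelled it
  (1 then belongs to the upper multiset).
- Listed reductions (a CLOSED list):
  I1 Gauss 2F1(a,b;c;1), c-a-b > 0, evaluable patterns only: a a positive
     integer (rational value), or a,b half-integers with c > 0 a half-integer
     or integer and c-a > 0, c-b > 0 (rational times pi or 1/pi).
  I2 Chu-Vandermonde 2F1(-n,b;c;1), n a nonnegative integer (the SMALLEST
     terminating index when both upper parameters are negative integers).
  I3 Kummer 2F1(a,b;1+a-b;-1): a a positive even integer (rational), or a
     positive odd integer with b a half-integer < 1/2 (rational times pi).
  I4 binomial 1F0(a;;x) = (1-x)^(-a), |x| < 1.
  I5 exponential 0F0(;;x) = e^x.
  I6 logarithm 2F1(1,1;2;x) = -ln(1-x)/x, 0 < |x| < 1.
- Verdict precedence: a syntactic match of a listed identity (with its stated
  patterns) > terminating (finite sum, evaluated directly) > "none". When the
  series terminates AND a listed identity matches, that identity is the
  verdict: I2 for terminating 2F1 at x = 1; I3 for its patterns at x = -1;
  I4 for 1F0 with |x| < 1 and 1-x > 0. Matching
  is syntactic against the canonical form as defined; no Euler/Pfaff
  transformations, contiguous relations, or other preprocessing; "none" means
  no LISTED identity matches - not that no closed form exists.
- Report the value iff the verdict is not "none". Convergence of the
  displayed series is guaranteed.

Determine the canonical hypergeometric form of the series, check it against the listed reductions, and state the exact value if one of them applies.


x = \frac{1}{2} here; the reduced form reads 2F1, upper {-\frac{1}{2}, -\frac{1}{6}}, lower {\frac{1}{6}}, C = -\frac{2}{9}. Verdict: none here - no I1-I6 shape fits x = \frac{1}{2} with lower {\frac{1}{6}}.

First insight: with t_0 = -\frac{2}{9}, the factor k + 2/3 cancels (top and bottom), leaving C = -2/9.
Ratio: r(k) = \frac{1}{2} * (k-\frac{1}{2}) (k-\frac{1}{6}) / [(k+\frac{1}{6}) (k+1)] - rational in k, leading ratio \frac{1}{2}; with t_0 = -\frac{2}{9}, classification follows.


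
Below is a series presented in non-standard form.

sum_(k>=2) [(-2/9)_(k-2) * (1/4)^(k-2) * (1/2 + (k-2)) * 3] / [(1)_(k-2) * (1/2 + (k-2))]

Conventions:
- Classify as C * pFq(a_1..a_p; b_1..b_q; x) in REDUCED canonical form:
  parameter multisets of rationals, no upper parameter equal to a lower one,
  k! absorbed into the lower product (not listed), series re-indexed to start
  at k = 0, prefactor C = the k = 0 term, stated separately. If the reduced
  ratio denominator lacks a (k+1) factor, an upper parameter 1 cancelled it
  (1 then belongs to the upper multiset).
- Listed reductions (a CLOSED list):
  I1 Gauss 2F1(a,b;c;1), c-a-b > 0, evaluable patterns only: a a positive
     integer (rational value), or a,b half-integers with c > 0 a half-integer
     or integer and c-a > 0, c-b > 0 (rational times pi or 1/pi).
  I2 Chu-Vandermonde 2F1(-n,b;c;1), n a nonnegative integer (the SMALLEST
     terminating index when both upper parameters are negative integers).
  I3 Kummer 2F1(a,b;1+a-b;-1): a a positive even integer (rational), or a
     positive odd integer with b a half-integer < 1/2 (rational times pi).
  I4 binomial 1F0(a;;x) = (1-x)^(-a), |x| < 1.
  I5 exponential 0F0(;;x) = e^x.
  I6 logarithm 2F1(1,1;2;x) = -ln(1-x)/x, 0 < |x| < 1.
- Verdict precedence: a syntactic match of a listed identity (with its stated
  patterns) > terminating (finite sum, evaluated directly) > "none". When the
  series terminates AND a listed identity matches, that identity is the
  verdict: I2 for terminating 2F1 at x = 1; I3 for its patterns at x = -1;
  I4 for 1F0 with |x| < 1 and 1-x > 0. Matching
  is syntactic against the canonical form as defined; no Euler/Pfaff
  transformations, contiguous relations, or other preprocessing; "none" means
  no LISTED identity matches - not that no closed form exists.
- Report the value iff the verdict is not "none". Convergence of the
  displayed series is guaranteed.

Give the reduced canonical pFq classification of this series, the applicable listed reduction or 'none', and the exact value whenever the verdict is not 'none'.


At argument 1/4: a 1F0 with upper {-2/9}, lower {-}, scaled by C = 3. Verdict: the binomial series (I4) applies (the 1F0 binomial series: exponent 2/9, x = 1/4). Hence: 3 * (3/4)^(2/9).

Key step: x = (1/4) and (1)_k (prefactor 3) is k! itself.
Adjacent-term ratio: r(k) = (1/4) * (k-2/9) / [(k+1)] ; factor over Q: parameters, x = (1/4), and C = 3.


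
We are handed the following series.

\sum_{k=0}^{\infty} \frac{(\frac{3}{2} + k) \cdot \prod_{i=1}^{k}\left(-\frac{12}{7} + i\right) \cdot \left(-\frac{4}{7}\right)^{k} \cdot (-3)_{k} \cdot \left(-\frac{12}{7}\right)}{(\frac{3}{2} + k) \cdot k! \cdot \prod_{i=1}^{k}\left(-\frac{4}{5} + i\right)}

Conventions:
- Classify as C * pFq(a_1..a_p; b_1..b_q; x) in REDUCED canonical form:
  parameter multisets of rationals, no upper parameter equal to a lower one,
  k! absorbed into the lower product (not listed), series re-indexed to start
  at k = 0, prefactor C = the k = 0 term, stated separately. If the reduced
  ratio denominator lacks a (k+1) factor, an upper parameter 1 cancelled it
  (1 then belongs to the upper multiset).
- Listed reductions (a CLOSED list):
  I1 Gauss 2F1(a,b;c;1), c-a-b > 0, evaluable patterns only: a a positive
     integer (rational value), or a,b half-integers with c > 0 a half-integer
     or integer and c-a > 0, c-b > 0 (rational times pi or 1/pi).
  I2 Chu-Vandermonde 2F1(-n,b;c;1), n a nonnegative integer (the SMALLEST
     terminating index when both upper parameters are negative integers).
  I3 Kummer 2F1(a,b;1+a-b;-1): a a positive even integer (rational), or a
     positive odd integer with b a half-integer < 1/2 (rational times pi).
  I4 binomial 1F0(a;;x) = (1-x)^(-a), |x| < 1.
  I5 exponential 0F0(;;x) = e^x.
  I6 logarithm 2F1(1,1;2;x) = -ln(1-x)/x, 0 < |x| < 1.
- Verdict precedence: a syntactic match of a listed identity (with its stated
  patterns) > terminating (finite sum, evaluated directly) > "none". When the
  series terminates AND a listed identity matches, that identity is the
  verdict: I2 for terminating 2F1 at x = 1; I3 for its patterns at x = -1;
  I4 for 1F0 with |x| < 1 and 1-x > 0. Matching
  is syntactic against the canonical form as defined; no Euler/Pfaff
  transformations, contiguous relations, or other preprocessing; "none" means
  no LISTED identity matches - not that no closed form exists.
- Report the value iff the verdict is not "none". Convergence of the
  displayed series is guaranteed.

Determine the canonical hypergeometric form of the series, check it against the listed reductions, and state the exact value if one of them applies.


The series (x = -\frac{4}{7}) is 2F1: upper {-3, -\frac{5}{7}}, lower {\frac{1}{5}}, prefactor -\frac{12}{7}. Verdict: terminating - the sum ends at index 3 because -3 is a negative integer; exact evaluation follows. Hence: \frac{93925932}{9058973}.

Key observation: t_0 = -\frac{12}{7} here, and striking the common factor k + 3/2 reduces the term (C = -12/7).
Ratio: r(k) = -\frac{4}{7} * (k-3) (k-\frac{5}{7}) / [(k+\frac{1}{5}) (k+1)] - rational; roots negated = parameters, x = -\frac{4}{7}, C = -\frac{12}{7}.


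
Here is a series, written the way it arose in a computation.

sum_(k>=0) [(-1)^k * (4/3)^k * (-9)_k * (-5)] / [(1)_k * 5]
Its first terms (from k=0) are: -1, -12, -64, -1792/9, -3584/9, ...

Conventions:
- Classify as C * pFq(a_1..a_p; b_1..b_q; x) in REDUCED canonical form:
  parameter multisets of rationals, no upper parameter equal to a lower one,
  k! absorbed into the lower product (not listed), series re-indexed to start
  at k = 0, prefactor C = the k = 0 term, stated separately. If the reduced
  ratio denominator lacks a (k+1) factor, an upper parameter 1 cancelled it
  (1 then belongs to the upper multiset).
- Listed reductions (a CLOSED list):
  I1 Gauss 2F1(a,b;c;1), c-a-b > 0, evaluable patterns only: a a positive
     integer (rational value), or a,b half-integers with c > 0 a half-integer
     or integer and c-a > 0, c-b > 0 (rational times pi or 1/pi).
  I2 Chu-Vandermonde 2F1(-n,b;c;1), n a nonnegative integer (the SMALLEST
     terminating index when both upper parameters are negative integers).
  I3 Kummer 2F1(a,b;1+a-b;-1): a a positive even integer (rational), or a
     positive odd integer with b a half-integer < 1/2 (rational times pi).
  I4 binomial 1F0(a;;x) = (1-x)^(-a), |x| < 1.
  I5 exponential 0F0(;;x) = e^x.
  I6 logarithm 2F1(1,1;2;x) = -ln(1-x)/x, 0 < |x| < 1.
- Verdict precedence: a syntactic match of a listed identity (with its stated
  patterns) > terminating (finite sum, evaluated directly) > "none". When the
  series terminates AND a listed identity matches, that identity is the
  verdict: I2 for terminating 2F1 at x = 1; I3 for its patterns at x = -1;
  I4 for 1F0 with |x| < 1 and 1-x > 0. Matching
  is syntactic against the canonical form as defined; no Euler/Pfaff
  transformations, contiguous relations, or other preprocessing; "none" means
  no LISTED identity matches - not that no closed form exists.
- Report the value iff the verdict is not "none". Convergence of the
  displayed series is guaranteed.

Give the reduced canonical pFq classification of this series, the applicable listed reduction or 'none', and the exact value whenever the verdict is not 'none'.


First insight: from the first term -1: the (-1)^k factor (C = -1, x = -4/3) folds into the argument's sign.
Adjacent-term ratio: r(k) = (-4/3) * (k-9) / [(k+1)] ; factor over Q: parameters, x = (-4/3), and C = -1.

The series (x = -4/3) is 1F0: upper {-9}, lower {-}, prefactor -1. Verdict: terminating - upper parameter -9 makes this a finite sum (last index 9), evaluated exactly. Its exact value is -40353607/19683.


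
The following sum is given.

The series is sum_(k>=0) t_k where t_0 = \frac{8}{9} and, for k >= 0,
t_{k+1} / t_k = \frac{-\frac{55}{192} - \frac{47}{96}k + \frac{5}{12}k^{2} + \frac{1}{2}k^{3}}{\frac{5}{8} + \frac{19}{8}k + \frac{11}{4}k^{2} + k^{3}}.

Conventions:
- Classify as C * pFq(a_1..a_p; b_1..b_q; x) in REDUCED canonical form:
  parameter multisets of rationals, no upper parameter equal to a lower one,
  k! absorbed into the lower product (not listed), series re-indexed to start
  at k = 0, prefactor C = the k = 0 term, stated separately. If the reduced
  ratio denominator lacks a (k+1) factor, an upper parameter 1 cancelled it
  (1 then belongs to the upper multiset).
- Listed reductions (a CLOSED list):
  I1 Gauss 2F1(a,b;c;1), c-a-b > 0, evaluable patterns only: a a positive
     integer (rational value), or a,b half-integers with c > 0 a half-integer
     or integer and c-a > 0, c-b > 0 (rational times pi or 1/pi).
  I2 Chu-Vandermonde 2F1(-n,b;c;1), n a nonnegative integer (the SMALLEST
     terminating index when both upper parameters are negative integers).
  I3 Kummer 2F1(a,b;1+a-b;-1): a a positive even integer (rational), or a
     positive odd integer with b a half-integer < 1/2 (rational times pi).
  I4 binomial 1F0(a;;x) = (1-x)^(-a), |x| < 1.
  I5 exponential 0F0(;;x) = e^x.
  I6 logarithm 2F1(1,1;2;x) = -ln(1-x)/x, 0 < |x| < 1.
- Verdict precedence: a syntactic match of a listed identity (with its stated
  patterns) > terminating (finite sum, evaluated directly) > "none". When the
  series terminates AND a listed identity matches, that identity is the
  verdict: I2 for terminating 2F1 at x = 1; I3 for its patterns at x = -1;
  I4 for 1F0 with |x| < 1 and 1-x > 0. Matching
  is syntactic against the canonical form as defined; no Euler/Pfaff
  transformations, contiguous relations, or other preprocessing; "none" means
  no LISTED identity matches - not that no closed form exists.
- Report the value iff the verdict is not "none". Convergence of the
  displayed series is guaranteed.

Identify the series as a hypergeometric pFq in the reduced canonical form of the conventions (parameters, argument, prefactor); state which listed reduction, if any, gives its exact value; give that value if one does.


The tell: with t_0 = \frac{8}{9}, the ratio is unreduced: k + 1/2 divides both sides (C = 8/9, x = 1/2).
Ratio: r(k) = \frac{1}{2} * (k-\frac{11}{12}) / [(k+1)] ; factor over Q: parameters, x = \frac{1}{2}, and C = \frac{8}{9}.

Canonical form: C = \frac{8}{9} times 1F0 with upper {-\frac{11}{12}}, lower {-}, x = \frac{1}{2}. Verdict at x = \frac{1}{2}: the I4 binomial reduction matches (the 1F0 binomial series: exponent 11/12, x = \frac{1}{2}). Its exact value is \frac{8}{9} \cdot \left(\frac{1}{2}\right)^{\frac{11}{12}}.


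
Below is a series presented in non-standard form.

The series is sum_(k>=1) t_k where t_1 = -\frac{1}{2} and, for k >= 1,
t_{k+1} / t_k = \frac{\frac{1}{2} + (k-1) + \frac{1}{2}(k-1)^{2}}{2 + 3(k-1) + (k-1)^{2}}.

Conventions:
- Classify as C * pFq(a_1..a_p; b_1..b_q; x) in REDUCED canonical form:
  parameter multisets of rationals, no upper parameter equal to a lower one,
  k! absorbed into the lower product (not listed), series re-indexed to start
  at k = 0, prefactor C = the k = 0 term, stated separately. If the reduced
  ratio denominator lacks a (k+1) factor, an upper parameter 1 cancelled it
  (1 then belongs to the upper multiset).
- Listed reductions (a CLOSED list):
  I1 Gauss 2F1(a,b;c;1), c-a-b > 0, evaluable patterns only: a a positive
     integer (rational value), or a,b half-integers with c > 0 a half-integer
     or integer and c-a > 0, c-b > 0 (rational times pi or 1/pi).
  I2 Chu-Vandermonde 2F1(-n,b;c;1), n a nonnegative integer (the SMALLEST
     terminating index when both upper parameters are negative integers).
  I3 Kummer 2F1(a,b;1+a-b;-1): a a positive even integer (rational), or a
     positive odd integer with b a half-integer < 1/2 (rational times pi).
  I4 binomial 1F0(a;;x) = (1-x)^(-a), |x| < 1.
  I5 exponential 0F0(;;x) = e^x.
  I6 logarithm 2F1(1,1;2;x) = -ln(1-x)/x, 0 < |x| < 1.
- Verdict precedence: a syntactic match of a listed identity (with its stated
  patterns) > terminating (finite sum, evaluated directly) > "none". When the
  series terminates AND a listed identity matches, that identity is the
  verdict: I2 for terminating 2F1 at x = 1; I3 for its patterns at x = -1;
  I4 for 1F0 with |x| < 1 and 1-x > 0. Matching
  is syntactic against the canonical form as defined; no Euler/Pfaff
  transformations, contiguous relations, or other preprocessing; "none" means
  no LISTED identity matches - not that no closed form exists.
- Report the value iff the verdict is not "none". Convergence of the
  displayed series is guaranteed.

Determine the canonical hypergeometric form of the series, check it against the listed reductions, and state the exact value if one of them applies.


Classification (C = -\frac{1}{2}): 2F1 with upper {1, 1}, lower {2}, argument x = \frac{1}{2}. Verdict at x = \frac{1}{2}: the I6 logarithm reduction matches (the logarithm: parameters (1,1;2), x = \frac{1}{2}). Value: \ln\left(\frac{1}{2}\right).

First insight: t_0 being -\frac{1}{2}, roots of the ratio polynomials (C = -1/2) are the negated parameters.
Term ratio: r(k) = \frac{1}{2} * (k+1) (k+1) / [(k+2) (k+1)] - poly over poly, x = \frac{1}{2} from leading terms; C = -\frac{1}{2} at k = 0.


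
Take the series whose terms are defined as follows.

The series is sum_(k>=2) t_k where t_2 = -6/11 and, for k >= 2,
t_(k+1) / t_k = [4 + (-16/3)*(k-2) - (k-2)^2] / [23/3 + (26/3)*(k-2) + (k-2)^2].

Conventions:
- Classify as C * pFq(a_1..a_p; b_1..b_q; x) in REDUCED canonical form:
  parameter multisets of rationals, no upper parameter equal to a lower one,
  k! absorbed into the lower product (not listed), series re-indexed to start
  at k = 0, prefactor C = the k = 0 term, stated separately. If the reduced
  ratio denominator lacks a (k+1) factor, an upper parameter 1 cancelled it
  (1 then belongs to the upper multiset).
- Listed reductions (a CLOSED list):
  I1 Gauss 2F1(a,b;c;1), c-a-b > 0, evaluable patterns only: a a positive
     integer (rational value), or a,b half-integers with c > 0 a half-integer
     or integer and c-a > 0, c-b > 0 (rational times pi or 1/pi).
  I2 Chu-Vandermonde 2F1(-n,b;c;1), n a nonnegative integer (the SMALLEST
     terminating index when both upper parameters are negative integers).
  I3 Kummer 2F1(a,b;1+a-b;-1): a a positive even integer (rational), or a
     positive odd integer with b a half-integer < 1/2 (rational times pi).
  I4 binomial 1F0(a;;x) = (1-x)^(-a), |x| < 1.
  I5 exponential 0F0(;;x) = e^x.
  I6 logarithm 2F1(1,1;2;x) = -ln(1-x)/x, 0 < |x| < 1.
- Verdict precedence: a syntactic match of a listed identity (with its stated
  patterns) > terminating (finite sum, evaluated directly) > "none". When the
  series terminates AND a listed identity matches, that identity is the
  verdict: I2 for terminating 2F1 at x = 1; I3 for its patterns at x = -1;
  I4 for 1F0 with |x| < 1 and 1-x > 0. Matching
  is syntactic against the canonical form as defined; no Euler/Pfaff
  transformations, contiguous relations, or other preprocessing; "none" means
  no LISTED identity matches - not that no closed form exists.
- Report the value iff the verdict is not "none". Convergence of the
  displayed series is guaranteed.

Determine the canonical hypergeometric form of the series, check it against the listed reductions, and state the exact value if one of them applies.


With C = -6/11: the canonical form is 2F1(-2/3, 6; 23/3; -1). Verdict: the Kummer evaluation I3 matches (x = -1; c = 23/3 equals 1+a-b for upper {-2/3, 6}: listed pattern). Sum: -238/297.

Structural cue: with t_0 = -6/11, the expanded ratio factors over Q; prefactor -6/11, roots give parameters.
Ratio: r(k) = (-1) * (k-2/3) (k+6) / [(k+23/3) (k+1)] - poly over poly, x = (-1) from leading terms; C = -6/11 at k = 0.


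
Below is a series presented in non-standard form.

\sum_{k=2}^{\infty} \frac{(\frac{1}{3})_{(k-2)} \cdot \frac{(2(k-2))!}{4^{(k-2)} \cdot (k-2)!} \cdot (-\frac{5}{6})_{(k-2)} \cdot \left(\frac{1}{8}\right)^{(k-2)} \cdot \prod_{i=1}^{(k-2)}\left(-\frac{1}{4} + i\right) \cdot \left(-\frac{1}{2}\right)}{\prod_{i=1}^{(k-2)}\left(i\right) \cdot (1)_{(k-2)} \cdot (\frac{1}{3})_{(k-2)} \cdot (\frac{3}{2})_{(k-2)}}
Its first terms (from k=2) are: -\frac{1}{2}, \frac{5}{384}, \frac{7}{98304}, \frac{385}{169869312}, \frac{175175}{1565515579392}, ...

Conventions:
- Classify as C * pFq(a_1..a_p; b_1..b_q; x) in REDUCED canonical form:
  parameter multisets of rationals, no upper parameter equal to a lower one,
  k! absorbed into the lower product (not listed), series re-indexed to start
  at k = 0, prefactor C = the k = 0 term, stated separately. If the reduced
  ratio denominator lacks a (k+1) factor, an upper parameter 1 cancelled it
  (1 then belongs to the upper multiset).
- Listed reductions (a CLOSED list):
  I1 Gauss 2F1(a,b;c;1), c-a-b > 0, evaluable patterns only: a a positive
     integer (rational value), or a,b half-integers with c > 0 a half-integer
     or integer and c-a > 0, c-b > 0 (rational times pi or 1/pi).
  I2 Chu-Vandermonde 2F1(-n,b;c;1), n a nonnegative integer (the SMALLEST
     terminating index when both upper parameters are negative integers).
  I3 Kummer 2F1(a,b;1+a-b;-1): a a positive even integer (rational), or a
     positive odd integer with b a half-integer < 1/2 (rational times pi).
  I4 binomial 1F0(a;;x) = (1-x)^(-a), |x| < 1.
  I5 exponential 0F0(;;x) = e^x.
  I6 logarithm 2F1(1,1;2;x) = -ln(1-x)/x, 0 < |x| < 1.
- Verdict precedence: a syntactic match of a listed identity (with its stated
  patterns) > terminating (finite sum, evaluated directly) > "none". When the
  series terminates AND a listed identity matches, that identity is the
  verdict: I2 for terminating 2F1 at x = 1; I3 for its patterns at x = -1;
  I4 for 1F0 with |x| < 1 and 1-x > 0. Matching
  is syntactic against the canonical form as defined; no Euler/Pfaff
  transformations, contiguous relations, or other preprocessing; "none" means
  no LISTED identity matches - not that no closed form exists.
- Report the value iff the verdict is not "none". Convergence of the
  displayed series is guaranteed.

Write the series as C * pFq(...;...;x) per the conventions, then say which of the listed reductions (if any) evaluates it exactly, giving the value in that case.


Canonical form: C = -\frac{1}{2} times 3F2 with upper {-\frac{5}{6}, \frac{1}{2}, \frac{3}{4}}, lower {1, \frac{3}{2}}, x = \frac{1}{8}. Verdict: none (x = \frac{1}{8}): each listed identity misses the multisets {-\frac{5}{6}, \frac{1}{2}, \frac{3}{4}} ; {1, \frac{3}{2}}.

Key step: with t_0 = -\frac{1}{2}, the running product (C = -1/2) telescopes to a rising factorial.
Ratio: r(k) = \frac{1}{8} * (k-\frac{5}{6}) (k+\frac{1}{2}) (k+\frac{3}{4}) / [(k+1) (k+\frac{3}{2}) (k+1)] - poly over poly, x = \frac{1}{8} from leading terms; C = -\frac{1}{2} at k = 0.


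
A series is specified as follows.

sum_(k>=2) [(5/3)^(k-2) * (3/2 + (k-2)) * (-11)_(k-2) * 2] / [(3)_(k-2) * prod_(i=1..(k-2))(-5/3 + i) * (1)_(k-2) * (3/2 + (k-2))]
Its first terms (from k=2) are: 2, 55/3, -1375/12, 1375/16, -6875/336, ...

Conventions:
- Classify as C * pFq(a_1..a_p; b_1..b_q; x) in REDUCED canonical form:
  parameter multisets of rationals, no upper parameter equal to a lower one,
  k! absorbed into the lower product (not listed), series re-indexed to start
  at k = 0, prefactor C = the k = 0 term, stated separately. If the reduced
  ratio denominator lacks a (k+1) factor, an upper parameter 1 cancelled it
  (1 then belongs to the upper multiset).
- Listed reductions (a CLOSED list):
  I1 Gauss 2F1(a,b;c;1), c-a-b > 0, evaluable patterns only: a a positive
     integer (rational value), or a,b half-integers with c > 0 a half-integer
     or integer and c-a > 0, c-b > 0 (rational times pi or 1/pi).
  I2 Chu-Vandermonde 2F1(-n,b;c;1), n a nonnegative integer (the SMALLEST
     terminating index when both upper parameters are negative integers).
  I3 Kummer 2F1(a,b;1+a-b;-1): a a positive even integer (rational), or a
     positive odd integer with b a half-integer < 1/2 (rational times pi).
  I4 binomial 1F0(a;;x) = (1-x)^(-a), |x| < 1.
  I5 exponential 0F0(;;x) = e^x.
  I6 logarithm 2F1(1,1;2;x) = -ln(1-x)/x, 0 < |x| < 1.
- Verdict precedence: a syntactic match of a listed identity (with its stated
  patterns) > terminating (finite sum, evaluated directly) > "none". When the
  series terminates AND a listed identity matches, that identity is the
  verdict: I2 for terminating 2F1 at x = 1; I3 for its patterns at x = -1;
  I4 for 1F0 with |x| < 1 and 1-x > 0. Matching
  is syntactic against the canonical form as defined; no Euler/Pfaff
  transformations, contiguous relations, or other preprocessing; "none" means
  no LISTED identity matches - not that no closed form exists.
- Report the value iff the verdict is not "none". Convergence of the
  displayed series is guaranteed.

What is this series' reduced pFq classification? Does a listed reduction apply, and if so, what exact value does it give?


Key step: with t_0 = 2, (1)_k (C = 2) is k! itself.
Adjacent-term ratio: r(k) = (5/3) * (k-11) / [(k-2/3) (k+3) (k+1)] - rational in k. x = (5/3); t_0 = 2; negate the roots.

At argument 5/3: a 1F2 with upper {-11}, lower {-2/3, 3}, scaled by C = 2. Verdict: terminating - the sum ends at index 11 because -11 is a negative integer; exact evaluation follows. Sum: -151807239291180937/5659456581402624.


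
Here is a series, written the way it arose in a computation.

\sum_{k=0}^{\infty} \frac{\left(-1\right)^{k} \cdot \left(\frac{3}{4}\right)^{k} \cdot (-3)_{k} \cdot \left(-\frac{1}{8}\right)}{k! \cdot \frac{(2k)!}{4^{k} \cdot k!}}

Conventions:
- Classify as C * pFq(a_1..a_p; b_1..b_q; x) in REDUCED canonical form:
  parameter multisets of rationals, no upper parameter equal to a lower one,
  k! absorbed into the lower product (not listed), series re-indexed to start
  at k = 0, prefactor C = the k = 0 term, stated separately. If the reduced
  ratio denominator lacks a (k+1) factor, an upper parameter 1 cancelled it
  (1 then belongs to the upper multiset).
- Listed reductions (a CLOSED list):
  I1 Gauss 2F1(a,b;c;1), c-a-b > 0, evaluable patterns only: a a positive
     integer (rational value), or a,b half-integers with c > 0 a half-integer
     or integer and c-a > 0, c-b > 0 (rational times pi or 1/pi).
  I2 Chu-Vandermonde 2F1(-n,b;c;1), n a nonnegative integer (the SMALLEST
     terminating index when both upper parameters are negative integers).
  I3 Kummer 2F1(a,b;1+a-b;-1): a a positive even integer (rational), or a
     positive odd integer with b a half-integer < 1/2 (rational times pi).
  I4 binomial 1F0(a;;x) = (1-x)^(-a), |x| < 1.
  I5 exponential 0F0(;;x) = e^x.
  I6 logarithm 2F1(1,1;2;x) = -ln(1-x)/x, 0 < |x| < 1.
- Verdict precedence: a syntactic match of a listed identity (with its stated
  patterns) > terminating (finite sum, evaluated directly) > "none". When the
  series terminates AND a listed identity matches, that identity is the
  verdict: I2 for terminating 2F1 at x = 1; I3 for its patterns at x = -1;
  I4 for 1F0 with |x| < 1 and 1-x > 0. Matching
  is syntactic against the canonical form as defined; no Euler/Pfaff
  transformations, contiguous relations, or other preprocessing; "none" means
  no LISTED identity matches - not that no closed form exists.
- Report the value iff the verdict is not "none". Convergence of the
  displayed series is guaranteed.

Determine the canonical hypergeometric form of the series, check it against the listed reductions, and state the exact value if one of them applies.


Prefactor -\frac{1}{8}, argument -\frac{3}{4}: 1F1 with upper {-3} over lower {\frac{1}{2}}. Verdict: terminating at k = 3: the factor (-3)_k kills every later term; summing the 4 survivors is exact. Its exact value is -\frac{319}{320}.

First insight: x = -\frac{3}{4} and the lower (2k)!/(4^k k!) block (prefactor -1/8) is (1/2)_k.
Term ratio: r(k) = -\frac{3}{4} * (k-3) / [(k+\frac{1}{2}) (k+1)] - rational in k. x = -\frac{3}{4}; t_0 = -\frac{1}{8}; negate the roots.


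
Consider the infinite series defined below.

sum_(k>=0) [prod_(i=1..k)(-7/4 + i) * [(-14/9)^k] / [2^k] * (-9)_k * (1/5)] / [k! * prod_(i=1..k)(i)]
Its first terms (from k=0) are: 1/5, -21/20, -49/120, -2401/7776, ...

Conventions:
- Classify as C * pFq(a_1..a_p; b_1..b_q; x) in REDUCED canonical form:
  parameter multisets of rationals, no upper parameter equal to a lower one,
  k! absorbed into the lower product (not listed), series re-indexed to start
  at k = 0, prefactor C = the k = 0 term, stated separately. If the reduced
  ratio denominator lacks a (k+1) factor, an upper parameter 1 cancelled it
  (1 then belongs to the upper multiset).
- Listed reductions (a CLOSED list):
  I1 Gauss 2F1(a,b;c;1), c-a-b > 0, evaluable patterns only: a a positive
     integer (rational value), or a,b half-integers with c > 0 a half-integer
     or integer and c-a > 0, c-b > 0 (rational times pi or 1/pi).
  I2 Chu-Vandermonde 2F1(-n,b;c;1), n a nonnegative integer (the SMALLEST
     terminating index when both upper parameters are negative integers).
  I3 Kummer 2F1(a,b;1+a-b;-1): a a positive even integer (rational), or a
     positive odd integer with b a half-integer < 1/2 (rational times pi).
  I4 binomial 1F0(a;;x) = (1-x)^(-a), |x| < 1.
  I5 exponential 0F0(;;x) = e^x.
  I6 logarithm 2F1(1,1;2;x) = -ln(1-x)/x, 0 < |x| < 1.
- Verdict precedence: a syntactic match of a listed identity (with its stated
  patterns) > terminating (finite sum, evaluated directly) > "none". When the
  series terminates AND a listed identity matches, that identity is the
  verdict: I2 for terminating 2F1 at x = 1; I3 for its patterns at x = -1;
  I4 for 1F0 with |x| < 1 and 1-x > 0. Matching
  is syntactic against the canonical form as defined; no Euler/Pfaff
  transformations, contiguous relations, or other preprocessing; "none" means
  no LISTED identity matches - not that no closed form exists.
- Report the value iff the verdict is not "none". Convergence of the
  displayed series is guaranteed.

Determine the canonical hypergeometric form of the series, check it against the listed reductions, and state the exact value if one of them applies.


The tell: x = (-7/9) and the running product (prefactor 1/5) telescopes to a rising factorial.
Ratio: r(k) = (-7/9) * (k-9) (k-3/4) / [(k+1) (k+1)] - poly over poly, x = (-7/9) from leading terms; C = 1/5 at k = 0.

Canonical form: C = 1/5 times 2F1 with upper {-9, -3/4}, lower {1}, x = -7/9. Verdict: terminating - upper -9 stops the sum at k = 9; the 10 terms are added exactly. Sum: -124844664588555931/64998372267786240.


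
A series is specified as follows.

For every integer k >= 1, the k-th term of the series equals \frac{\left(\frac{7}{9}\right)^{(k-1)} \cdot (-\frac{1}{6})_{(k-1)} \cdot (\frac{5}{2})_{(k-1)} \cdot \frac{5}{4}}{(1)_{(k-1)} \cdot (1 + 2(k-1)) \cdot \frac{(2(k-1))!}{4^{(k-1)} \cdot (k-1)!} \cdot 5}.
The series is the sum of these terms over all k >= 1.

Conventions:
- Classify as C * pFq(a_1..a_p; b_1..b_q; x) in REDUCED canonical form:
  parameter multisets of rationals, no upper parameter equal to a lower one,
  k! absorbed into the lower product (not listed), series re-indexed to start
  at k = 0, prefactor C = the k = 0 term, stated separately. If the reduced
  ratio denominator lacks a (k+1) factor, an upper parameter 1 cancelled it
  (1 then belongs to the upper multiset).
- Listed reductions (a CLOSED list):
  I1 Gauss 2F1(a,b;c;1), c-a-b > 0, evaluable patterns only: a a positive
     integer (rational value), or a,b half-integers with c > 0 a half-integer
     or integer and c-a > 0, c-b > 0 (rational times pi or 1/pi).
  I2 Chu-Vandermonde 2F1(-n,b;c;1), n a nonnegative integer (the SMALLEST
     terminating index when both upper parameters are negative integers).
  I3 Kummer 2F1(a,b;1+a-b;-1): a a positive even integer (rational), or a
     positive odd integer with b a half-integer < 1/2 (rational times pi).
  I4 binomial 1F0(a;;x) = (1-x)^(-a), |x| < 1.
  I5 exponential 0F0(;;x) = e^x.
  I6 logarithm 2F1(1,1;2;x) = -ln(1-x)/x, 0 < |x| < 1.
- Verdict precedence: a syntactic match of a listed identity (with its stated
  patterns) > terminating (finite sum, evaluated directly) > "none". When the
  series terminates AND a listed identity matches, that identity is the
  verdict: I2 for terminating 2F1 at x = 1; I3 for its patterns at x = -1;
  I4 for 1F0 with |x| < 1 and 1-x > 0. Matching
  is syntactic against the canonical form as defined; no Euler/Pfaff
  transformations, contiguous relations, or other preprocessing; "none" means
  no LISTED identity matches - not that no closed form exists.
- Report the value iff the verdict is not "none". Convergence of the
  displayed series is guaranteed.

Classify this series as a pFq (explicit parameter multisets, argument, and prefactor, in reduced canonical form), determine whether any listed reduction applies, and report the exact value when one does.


Structural cue: from the first term \frac{1}{4}: (1)_k (C = 1/4, x = 7/9) is k! itself.
Adjacent-term ratio: r(k) = \frac{7}{9} * (k-\frac{1}{6}) (k+\frac{5}{2}) / [(k+\frac{3}{2}) (k+1)] - rational in k, leading ratio \frac{7}{9}; with t_0 = \frac{1}{4}, classification follows.

Prefactor \frac{1}{4}, argument \frac{7}{9}: 2F1 with upper {-\frac{1}{6}, \frac{5}{2}} over lower {\frac{3}{2}}. Verdict: none here - no I1-I6 shape fits x = \frac{7}{9} with lower {\frac{3}{2}}.


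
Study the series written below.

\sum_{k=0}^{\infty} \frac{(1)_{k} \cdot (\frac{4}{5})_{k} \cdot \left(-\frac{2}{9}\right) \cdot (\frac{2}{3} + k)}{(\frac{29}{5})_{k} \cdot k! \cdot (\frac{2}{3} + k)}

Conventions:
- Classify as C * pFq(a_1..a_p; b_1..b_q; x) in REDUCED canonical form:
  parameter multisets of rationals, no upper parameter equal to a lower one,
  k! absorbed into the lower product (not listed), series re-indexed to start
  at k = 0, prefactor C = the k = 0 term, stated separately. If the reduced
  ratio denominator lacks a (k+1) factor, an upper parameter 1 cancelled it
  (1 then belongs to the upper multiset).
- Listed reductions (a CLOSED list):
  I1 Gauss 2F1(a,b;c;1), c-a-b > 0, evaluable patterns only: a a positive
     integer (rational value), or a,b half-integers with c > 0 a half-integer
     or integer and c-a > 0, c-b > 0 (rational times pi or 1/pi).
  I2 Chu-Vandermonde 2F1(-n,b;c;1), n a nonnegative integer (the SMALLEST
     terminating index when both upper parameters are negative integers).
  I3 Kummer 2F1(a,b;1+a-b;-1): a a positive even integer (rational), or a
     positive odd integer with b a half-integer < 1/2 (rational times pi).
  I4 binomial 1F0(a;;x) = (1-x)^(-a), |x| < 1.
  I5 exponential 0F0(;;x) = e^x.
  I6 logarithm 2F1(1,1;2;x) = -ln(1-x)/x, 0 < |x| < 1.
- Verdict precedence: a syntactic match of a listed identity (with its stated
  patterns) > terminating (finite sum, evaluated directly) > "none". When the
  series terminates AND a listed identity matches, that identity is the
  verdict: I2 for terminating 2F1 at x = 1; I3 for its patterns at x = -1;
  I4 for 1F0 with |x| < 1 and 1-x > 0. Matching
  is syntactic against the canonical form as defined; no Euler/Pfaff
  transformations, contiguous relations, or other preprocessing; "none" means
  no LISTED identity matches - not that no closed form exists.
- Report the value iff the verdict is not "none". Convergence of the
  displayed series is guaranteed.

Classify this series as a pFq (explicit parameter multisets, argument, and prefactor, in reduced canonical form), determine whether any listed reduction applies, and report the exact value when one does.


x = 1 here; the reduced form reads 2F1, upper {\frac{4}{5}, 1}, lower {\frac{29}{5}}, C = -\frac{2}{9}. Verdict: this is Gauss (I1, integer-parameter pattern) (x = 1: the Gamma ratio telescopes since c-a-b = 4 > 0 and a = 1 in Z>0). Hence: -\frac{4}{15}.

First insight: with t_0 = -\frac{2}{9}, the factor k + 2/3 cancels (top and bottom), leaving prefactor -2/9.
Step ratio: r(k) = 1 * (k+\frac{4}{5}) (k+1) / [(k+\frac{29}{5}) (k+1)] - rational; roots negated = parameters, x = 1, C = -\frac{2}{9}.


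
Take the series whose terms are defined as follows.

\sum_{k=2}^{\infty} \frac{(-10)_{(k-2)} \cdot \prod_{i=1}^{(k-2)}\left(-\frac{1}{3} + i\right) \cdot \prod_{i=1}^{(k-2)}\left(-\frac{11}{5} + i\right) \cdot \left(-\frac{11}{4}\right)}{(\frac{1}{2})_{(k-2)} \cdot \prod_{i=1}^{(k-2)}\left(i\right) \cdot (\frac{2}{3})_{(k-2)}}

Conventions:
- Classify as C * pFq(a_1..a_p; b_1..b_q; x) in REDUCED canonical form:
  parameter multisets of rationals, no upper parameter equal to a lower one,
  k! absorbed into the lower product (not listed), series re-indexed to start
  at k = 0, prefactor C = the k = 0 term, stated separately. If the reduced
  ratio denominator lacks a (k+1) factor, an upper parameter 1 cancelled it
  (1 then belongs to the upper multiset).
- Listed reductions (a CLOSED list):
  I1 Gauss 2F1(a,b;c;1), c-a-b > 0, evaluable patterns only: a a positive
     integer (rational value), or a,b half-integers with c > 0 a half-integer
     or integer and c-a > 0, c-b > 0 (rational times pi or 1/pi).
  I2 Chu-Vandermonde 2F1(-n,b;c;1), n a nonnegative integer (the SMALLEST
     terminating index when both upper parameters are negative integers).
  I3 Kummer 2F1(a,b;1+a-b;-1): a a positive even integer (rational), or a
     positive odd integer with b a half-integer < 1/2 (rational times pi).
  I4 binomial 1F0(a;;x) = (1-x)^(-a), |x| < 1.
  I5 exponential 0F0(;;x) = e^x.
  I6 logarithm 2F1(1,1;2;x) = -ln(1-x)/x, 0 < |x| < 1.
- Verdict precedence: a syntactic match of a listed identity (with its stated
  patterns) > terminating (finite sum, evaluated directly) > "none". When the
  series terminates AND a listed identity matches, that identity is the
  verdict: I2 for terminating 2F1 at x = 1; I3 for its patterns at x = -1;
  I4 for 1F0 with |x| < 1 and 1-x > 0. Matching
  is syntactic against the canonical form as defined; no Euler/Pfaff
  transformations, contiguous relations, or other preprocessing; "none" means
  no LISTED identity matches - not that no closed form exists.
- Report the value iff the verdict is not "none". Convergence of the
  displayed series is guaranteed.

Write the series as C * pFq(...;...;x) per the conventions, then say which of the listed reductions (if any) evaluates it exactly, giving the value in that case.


Canonical form: C = -\frac{11}{4} times 2F1 with upper {-10, -\frac{6}{5}}, lower {\frac{1}{2}}, x = 1. Verdict: Vandermonde's identity (I2) matches (terminating 2F1 at x = 1 with n = 10, b = -6/5, c = \frac{1}{2}). Sum: -\frac{1157289024639}{12695312500}.

Key step: with t_0 = -\frac{11}{4}, the parameter 2/3 appears in both the upper and lower lists and cancels.
Adjacent-term ratio: r(k) = 1 * (k-10) (k-\frac{6}{5}) / [(k+\frac{1}{2}) (k+1)] - rational; roots negated = parameters, x = 1, C = -\frac{11}{4}.


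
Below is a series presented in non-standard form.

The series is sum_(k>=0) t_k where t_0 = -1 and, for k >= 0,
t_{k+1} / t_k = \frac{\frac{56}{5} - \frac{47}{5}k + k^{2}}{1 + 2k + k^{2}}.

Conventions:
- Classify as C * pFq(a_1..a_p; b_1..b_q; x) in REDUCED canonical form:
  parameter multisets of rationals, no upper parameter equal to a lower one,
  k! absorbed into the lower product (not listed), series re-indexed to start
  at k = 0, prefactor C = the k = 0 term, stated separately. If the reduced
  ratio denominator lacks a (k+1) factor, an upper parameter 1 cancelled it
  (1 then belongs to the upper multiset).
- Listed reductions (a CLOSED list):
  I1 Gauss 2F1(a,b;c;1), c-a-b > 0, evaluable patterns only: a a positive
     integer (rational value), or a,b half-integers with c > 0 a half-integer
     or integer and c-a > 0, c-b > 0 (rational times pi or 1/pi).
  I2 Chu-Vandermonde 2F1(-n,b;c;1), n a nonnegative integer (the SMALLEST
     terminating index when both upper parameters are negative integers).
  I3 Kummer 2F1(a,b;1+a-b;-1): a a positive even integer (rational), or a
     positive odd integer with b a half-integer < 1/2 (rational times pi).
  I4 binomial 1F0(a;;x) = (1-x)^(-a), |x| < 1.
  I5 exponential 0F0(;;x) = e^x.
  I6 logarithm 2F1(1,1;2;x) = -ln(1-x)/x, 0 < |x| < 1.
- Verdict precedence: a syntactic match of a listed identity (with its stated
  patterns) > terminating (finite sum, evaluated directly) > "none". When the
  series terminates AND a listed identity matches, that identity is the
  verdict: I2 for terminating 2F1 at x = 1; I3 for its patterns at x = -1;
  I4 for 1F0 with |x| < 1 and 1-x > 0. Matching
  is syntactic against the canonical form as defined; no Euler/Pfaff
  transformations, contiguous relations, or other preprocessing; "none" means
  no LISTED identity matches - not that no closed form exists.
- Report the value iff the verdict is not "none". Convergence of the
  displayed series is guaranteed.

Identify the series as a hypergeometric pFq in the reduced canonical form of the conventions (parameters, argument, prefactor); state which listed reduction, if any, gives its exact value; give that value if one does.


x = 1 here; the reduced form reads 2F1, upper {-8, -\frac{7}{5}}, lower {1}, C = -1. Verdict (x = 1): the Chu-Vandermonde identity I2 applies (terminating 2F1 at x = 1 with n = 8, b = -7/5, c = 1). Value: -\frac{35120844}{1953125}.

Key observation: x = 1 and the expanded ratio factors over Q; C = -1, roots give parameters.
Ratio: r(k) = 1 * (k-8) (k-\frac{7}{5}) / [(k+1) (k+1)] - rational in k. x = 1; t_0 = -1; negate the roots.
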